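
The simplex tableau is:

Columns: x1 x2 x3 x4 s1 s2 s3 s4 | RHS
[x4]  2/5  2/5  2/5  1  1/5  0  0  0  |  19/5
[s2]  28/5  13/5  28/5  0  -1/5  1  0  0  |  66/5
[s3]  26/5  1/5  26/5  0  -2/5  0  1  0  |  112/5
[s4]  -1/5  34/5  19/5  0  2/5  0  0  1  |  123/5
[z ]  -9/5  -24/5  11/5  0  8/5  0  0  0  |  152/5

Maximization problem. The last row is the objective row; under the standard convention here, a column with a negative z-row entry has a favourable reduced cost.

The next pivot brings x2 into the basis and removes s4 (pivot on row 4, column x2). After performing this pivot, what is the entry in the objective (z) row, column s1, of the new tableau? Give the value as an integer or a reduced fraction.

32/17

Pivot element is row 4, column x2: 34/5.
Normalize row 4: new (row 4, s1) = (2/5)/(34/5) = 1/17.
z-row ← z-row − (-24/5)·(new row 4): 8/5 − (-24/5)·(1/17) = 32/17.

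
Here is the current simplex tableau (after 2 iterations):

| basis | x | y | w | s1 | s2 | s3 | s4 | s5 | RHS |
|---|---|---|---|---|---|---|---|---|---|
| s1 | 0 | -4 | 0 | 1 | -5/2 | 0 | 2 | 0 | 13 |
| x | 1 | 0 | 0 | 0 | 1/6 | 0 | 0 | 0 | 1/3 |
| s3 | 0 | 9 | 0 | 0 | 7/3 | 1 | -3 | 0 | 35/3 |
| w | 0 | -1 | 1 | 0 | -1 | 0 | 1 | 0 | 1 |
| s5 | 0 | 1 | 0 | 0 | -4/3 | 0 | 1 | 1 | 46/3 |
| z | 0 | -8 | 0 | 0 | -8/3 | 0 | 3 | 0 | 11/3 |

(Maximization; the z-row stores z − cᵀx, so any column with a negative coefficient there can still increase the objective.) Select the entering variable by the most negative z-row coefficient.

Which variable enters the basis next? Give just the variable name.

Objective-row coefficients: x: 0, y: -8, w: 0, s1: 0, s2: -8/3, s3: 0, s4: 3, s5: 0.
The most negative is -8 in column y, so y enters.

y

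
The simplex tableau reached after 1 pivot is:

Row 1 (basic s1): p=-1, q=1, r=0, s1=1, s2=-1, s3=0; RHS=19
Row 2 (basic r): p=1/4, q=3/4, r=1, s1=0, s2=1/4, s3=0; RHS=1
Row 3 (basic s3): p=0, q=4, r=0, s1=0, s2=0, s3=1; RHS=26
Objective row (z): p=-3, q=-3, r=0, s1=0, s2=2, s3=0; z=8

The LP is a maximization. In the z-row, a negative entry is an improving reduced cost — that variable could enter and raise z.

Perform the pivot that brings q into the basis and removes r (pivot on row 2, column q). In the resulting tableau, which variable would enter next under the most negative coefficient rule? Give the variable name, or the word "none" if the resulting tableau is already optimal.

p

Pivot element 3/4. New z-row = old z-row − (-3)·(row 2/(3/4)).
Updated z-row coefficients: p: -2, q: 0, r: 4, s1: 0, s2: 3, s3: 0.
The most negative is -2 in column p, so p would enter next.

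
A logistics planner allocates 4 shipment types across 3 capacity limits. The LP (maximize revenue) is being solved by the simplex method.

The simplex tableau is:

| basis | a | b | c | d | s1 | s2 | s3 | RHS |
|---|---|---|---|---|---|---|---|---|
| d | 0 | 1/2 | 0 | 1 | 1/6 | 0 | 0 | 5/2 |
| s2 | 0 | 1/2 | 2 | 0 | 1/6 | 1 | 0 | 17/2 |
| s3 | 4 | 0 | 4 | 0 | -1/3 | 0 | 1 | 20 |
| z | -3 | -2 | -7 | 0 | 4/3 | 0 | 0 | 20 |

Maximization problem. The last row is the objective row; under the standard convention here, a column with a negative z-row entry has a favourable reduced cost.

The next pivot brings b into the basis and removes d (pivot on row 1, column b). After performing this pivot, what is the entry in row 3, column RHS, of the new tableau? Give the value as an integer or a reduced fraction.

Pivot element is row 1, column b: 1/2.
Normalize row 1: new (row 1, RHS) = (5/2)/(1/2) = 5.
row 3 ← row 3 − 0·(new row 1): 20 − 0·5 = 20.

20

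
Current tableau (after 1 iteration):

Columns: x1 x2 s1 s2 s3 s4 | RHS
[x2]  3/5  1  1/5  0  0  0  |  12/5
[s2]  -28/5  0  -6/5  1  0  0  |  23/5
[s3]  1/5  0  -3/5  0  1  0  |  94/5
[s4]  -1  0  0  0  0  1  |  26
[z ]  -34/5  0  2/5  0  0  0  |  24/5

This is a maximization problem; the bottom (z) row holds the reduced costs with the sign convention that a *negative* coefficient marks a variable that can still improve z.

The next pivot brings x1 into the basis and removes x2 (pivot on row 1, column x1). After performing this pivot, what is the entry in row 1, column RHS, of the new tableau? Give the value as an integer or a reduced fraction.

Pivot element is row 1, column x1: 3/5.
Normalize row 1: new (row 1, RHS) = (12/5)/(3/5) = 4.
Row 1 is the pivot row, so the entry is 4.

4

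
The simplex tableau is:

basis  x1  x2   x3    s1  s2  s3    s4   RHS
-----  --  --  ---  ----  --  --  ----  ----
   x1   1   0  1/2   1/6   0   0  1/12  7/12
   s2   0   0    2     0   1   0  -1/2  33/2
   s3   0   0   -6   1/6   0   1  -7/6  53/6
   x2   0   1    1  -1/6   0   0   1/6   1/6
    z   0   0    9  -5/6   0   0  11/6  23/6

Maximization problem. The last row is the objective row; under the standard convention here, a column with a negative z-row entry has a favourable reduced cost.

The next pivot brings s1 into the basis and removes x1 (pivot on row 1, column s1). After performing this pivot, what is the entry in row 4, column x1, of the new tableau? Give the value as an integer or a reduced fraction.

Pivot element is row 1, column s1: 1/6.
Normalize row 1: new (row 1, x1) = 1/(1/6) = 6.
row 4 ← row 4 − (-1/6)·(new row 1): 0 − (-1/6)·6 = 1.

1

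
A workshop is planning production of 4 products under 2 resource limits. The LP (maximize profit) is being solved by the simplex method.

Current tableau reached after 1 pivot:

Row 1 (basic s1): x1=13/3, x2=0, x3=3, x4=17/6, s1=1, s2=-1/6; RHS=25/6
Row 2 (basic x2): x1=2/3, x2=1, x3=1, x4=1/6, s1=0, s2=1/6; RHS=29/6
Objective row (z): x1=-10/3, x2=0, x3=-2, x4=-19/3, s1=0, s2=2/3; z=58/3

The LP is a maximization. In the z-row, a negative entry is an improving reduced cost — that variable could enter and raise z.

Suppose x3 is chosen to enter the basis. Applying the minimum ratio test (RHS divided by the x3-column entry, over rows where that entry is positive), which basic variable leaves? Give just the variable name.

s1

Ratios: row 1 (s1): (25/6)/3 = 25/18; row 2 (x2): (29/6)/1 = 29/6.
Minimum ratio 25/18 is in the s1 row, so s1 leaves.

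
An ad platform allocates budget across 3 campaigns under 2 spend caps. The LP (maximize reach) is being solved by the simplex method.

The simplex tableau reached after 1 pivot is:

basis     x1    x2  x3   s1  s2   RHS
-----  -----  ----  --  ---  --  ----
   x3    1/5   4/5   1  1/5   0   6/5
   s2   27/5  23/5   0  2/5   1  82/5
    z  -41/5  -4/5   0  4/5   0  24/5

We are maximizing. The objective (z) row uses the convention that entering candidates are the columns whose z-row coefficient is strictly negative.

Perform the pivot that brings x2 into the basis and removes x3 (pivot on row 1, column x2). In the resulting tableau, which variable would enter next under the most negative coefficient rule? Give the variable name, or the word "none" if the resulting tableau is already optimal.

x1

Pivot element 4/5. New z-row = old z-row − (-4/5)·(row 1/(4/5)).
Updated z-row coefficients: x1: -8, x2: 0, x3: 1, s1: 1, s2: 0.
The most negative is -8 in column x1, so x1 would enter next.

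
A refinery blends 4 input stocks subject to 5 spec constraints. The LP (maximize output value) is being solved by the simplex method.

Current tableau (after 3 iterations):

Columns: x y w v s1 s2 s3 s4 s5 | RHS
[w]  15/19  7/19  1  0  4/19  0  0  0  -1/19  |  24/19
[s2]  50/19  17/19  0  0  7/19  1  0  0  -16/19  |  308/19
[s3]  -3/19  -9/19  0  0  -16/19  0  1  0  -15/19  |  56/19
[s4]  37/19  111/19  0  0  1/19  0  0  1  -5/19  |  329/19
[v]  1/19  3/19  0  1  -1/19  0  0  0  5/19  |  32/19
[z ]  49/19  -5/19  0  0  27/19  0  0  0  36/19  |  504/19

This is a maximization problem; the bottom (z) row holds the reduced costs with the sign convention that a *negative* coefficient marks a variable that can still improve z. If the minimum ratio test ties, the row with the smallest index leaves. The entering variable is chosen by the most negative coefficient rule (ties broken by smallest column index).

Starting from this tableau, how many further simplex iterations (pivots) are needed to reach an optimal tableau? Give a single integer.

1

pivot: y in, s4 out → z = 3031/111
No improving column remains; optimal.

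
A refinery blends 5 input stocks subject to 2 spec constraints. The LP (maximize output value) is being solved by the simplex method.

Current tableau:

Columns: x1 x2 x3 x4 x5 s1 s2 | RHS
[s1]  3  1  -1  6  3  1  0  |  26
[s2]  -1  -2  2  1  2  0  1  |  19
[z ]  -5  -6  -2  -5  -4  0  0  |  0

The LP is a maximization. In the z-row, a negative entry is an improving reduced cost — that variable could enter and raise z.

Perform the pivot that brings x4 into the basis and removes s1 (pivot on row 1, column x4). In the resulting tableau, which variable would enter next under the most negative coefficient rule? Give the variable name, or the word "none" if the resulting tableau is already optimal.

Pivot element 6. New z-row = old z-row − (-5)·(row 1/6).
Updated z-row coefficients: x1: -5/2, x2: -31/6, x3: -17/6, x4: 0, x5: -3/2, s1: 5/6, s2: 0.
The most negative is -31/6 in column x2, so x2 would enter next.

x2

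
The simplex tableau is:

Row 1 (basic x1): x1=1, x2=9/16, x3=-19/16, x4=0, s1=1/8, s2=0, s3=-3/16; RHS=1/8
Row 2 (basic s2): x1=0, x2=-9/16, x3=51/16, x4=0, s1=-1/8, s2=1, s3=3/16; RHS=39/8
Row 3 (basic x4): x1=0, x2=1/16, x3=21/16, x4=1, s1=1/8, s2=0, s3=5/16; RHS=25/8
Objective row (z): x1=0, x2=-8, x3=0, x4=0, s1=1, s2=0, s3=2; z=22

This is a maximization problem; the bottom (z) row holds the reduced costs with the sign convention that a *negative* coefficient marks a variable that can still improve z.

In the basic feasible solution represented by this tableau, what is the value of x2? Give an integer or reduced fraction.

x2 is nonbasic (not in the basis column), so its value in the current BFS is 0.

0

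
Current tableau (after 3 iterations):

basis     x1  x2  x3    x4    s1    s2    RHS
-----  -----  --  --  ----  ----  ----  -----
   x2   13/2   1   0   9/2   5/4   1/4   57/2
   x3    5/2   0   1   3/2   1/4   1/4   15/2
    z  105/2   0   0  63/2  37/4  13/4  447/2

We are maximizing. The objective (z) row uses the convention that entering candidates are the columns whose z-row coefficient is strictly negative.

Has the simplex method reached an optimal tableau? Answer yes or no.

yes

No objective-row coefficient is strictly negative, so no entering variable exists; the tableau is optimal.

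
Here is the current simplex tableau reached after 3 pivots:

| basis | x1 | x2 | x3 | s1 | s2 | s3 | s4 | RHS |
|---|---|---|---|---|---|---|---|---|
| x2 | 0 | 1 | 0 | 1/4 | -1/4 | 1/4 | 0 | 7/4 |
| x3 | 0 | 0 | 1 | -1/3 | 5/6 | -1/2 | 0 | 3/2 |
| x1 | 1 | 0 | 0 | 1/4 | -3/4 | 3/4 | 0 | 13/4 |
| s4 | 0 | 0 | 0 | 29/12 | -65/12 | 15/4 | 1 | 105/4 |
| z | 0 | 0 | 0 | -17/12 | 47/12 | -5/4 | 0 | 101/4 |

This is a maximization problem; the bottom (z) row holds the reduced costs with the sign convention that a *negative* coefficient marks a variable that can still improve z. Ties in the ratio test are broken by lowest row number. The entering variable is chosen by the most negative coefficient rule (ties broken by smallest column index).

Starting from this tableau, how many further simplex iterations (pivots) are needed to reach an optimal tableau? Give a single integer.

1

pivot: s1 in, x2 out → z = 211/6
No improving column remains; optimal.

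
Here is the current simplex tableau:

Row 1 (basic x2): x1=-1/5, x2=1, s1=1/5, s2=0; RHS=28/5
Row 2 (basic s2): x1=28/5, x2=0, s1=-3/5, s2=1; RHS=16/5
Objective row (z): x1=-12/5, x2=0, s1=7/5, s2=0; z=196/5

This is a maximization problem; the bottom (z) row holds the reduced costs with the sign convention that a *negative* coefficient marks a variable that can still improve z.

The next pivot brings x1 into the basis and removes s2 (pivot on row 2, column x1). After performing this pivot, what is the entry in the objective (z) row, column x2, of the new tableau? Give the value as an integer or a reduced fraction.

Pivot element is row 2, column x1: 28/5.
Normalize row 2: new (row 2, x2) = 0/(28/5) = 0.
z-row ← z-row − (-12/5)·(new row 2): 0 − (-12/5)·0 = 0.

0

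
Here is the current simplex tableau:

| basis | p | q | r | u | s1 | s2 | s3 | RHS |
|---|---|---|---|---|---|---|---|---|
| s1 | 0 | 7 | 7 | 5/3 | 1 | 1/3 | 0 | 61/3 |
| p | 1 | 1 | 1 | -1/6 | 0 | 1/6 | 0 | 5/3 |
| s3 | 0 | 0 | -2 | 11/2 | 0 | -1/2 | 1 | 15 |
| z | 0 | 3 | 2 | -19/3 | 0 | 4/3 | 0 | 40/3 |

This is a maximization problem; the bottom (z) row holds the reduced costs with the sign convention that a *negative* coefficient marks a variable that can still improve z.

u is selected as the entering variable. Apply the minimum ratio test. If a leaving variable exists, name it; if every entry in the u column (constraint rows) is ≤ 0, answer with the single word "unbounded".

s3

Ratios: row 1 (s1): (61/3)/(5/3) = 61/5; row 2 (p): entry -1/6 ≤ 0, skip; row 3 (s3): 15/(11/2) = 30/11.
Minimum ratio is in the s3 row, so s3 leaves.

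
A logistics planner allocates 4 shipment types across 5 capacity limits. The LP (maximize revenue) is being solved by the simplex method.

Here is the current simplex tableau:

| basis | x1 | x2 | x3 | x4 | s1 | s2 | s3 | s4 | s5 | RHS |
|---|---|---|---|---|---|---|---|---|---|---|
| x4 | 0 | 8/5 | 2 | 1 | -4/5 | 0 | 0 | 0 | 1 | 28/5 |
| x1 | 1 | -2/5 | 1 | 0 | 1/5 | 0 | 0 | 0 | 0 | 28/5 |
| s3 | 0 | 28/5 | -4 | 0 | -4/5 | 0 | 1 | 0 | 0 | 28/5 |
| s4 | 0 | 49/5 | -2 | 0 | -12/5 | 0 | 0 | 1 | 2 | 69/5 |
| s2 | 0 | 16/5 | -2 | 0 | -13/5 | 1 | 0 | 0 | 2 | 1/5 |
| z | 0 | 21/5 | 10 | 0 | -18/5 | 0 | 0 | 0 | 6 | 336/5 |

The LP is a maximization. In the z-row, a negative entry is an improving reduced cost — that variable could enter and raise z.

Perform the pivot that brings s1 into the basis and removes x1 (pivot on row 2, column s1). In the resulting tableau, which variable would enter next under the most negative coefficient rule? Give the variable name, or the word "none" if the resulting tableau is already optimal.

x2

Pivot element 1/5. New z-row = old z-row − (-18/5)·(row 2/(1/5)).
Updated z-row coefficients: x1: 18, x2: -3, x3: 28, x4: 0, s1: 0, s2: 0, s3: 0, s4: 0, s5: 6.
The most negative is -3 in column x2, so x2 would enter next.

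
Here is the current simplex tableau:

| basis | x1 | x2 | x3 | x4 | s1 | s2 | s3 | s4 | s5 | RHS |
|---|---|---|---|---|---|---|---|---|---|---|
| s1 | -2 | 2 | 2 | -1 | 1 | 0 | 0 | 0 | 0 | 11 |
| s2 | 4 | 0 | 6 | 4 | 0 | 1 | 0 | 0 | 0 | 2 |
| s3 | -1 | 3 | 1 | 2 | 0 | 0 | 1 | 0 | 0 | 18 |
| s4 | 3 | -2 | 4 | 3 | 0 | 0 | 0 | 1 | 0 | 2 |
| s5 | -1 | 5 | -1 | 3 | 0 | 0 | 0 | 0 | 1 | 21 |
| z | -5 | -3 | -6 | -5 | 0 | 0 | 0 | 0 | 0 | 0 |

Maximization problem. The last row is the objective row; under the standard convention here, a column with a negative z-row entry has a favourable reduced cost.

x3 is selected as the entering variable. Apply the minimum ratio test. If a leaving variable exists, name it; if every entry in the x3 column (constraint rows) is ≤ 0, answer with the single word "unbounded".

Ratios: row 1 (s1): 11/2 = 11/2; row 2 (s2): 2/6 = 1/3; row 3 (s3): 18/1 = 18; row 4 (s4): 2/4 = 1/2; row 5 (s5): entry -1 ≤ 0, skip.
Minimum ratio is in the s2 row, so s2 leaves.

s2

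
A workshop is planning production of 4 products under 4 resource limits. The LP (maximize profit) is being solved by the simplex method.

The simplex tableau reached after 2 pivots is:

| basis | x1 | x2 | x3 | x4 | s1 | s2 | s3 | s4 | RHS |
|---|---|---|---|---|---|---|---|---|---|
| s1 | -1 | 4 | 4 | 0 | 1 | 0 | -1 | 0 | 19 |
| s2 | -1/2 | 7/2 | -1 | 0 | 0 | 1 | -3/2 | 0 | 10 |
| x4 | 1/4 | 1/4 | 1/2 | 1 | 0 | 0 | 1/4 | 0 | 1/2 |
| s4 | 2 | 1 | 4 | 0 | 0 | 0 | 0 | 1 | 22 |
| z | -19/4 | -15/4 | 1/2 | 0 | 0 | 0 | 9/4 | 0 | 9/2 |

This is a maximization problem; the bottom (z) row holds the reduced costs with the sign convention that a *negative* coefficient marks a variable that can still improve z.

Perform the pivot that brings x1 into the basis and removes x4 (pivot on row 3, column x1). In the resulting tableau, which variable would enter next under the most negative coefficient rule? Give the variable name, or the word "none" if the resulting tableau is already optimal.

Pivot element 1/4. New z-row = old z-row − (-19/4)·(row 3/(1/4)).
Updated z-row coefficients: x1: 0, x2: 1, x3: 10, x4: 19, s1: 0, s2: 0, s3: 7, s4: 0.
No coefficient is strictly negative; the tableau after this pivot is optimal.

none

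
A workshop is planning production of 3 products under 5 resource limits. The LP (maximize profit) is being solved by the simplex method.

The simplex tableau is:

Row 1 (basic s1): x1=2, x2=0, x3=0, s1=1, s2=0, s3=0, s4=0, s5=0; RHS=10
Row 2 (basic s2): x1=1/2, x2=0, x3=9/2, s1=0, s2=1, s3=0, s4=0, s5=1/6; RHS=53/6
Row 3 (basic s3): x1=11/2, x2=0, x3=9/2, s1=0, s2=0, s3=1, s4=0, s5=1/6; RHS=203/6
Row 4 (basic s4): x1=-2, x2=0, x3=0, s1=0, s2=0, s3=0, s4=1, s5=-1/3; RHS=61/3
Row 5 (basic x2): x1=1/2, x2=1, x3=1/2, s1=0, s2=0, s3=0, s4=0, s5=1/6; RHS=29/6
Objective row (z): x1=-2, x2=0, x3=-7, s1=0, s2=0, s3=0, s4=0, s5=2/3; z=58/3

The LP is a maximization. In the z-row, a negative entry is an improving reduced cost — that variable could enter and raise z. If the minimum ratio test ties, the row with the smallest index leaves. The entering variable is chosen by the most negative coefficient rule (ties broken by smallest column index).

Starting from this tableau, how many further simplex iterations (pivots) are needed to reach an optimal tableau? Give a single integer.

pivot: x3 in, s2 out → z = 893/27
pivot: x1 in, s1 out → z = 1058/27
No improving column remains; optimal.

2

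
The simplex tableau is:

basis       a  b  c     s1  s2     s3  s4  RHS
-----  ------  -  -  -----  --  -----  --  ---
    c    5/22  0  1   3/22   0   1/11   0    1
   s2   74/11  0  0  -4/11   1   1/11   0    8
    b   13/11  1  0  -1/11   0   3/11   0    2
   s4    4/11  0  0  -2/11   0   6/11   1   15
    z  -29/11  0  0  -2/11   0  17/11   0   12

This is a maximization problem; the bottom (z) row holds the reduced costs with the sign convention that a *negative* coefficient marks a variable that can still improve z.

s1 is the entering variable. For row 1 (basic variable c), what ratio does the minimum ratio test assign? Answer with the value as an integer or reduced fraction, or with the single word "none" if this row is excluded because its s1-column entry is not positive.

22/3

Ratio = RHS / (s1 entry) = 1 / (3/22) = 22/3.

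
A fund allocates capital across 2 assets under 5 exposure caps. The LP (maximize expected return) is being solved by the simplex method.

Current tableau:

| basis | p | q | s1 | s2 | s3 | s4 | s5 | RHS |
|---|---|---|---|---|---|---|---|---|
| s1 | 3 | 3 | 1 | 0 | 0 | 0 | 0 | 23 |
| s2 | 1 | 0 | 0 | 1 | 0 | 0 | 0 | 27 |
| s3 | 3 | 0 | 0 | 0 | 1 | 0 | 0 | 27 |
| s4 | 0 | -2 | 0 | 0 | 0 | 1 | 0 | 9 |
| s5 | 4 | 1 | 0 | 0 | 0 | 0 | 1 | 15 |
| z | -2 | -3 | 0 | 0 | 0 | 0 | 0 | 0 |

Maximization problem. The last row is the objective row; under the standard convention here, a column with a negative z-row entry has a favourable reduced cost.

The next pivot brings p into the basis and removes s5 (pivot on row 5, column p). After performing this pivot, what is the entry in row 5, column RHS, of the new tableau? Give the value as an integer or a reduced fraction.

15/4

Pivot element is row 5, column p: 4.
Normalize row 5: new (row 5, RHS) = 15/4 = 15/4.
Row 5 is the pivot row, so the entry is 15/4.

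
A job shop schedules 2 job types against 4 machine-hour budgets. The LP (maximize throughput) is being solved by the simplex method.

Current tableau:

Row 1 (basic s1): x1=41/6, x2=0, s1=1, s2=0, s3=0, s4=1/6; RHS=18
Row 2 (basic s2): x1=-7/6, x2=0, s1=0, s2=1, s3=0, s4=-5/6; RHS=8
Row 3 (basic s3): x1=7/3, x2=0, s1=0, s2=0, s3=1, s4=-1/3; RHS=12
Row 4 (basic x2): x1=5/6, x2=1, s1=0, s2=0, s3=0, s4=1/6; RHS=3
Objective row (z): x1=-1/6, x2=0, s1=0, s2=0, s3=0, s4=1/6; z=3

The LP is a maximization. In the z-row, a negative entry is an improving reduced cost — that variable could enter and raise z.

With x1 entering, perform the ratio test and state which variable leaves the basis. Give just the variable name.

Ratios: row 1 (s1): 18/(41/6) = 108/41; row 2 (s2): entry -7/6 ≤ 0, skip; row 3 (s3): 12/(7/3) = 36/7; row 4 (x2): 3/(5/6) = 18/5.
Minimum ratio 108/41 is in the s1 row, so s1 leaves.

s1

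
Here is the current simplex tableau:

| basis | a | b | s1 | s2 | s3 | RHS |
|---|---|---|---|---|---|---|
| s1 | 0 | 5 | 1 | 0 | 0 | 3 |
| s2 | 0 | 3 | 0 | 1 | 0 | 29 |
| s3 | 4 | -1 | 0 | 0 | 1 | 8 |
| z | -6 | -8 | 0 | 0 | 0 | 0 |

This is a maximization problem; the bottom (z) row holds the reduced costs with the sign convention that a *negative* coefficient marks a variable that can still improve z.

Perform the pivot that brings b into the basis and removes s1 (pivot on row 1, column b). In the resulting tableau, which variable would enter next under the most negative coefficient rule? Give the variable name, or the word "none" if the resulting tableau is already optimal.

a

Pivot element 5. New z-row = old z-row − (-8)·(row 1/5).
Updated z-row coefficients: a: -6, b: 0, s1: 8/5, s2: 0, s3: 0.
The most negative is -6 in column a, so a would enter next.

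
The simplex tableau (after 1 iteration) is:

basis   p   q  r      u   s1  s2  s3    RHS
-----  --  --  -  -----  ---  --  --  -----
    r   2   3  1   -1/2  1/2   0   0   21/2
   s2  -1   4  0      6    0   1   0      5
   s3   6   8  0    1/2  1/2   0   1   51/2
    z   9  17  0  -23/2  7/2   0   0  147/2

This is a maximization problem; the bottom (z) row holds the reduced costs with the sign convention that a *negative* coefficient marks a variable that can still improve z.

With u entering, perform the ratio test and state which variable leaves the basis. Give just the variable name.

Ratios: row 1 (r): entry -1/2 ≤ 0, skip; row 2 (s2): 5/6 = 5/6; row 3 (s3): (51/2)/(1/2) = 51.
Minimum ratio 5/6 is in the s2 row, so s2 leaves.

s2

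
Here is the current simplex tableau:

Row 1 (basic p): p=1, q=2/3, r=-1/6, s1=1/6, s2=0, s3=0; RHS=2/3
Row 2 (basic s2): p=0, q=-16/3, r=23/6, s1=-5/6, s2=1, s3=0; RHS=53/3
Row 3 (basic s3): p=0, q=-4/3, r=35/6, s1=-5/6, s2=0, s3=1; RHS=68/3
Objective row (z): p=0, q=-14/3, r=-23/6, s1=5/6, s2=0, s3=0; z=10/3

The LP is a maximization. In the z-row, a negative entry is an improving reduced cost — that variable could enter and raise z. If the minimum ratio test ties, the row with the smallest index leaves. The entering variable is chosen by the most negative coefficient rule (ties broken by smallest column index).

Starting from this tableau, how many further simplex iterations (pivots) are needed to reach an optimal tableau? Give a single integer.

2

pivot: q in, p out → z = 8
pivot: r in, s3 out → z = 328/11
No improving column remains; optimal.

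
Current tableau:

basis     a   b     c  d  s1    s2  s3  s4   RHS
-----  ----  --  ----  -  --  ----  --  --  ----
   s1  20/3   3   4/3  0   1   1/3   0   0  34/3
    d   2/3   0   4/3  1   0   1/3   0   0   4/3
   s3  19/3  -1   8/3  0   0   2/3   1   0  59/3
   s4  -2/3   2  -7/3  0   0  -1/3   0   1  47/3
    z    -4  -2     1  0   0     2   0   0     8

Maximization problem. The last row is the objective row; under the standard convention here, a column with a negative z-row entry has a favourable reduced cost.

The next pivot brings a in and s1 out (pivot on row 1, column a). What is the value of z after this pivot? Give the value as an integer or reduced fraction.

74/5

Minimum ratio for a: (34/3)/(20/3) = 17/10.
z changes by −(z-row coeff of a)·ratio = −(-4)·(17/10) = 34/5.
New z = 8 + (34/5) = 74/5.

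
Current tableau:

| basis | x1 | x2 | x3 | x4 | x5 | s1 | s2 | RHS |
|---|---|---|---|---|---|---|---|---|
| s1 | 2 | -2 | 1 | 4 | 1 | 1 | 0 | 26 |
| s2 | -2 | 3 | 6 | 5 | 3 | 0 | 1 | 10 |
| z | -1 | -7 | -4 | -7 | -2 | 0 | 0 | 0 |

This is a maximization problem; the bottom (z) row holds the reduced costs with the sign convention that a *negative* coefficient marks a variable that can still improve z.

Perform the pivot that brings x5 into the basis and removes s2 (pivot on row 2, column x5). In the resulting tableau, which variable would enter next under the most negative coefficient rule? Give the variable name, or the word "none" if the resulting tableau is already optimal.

x2

Pivot element 3. New z-row = old z-row − (-2)·(row 2/3).
Updated z-row coefficients: x1: -7/3, x2: -5, x3: 0, x4: -11/3, x5: 0, s1: 0, s2: 2/3.
The most negative is -5 in column x2, so x2 would enter next.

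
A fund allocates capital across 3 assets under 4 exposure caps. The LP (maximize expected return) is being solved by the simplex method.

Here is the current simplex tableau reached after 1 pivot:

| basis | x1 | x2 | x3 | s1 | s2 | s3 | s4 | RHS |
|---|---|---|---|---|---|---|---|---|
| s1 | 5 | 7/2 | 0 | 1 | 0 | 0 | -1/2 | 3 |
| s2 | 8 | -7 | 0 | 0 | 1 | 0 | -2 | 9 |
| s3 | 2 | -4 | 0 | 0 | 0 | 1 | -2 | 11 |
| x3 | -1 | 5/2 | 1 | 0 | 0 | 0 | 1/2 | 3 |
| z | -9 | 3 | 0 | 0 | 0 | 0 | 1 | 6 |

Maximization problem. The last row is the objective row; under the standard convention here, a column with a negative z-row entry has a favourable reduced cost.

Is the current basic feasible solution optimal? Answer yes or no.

Column x1 has objective-row coefficient -9, which is negative; an improving pivot exists, so not yet optimal.

no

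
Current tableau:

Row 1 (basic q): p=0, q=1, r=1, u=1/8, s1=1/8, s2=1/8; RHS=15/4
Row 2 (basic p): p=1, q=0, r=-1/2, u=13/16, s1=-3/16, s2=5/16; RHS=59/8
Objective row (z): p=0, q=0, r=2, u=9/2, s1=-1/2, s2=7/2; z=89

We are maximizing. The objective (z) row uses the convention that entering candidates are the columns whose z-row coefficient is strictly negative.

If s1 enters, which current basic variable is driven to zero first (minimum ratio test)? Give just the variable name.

Ratios: row 1 (q): (15/4)/(1/8) = 30; row 2 (p): entry -3/16 ≤ 0, skip.
Minimum ratio 30 is in the q row, so q leaves.

q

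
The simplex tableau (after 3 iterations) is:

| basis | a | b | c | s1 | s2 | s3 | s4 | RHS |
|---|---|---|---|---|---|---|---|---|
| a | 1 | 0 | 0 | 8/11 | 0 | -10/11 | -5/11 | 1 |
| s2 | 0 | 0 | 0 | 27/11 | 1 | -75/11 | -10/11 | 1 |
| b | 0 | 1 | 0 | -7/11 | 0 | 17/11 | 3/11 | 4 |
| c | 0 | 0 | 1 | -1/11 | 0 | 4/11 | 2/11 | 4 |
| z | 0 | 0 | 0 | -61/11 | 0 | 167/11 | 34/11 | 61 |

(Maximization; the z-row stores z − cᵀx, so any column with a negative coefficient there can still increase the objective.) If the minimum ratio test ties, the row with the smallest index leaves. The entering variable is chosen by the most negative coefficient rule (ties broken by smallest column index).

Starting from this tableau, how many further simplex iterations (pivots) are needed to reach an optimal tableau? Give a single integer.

pivot: s1 in, s2 out → z = 1708/27
pivot: s3 in, a out → z = 317/5
No improving column remains; optimal.

2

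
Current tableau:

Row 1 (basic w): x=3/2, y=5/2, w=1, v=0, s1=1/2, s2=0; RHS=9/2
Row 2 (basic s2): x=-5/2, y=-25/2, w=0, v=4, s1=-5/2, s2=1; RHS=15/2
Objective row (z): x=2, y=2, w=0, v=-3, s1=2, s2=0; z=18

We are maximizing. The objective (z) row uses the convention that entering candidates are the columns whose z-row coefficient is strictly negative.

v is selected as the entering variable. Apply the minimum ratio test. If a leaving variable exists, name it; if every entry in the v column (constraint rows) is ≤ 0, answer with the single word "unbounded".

s2

Ratios: row 1 (w): entry 0 ≤ 0, skip; row 2 (s2): (15/2)/4 = 15/8.
Minimum ratio is in the s2 row, so s2 leaves.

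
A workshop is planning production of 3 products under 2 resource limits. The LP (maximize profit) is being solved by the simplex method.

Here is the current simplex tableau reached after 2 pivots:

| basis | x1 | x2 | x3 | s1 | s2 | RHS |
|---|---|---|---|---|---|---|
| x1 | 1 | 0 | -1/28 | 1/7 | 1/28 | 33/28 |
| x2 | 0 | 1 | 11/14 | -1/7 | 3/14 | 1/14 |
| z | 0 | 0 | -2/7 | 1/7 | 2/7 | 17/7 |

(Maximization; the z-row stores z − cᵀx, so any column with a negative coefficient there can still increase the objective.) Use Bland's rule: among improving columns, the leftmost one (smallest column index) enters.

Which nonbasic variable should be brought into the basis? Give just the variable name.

x3

Objective-row coefficients: x1: 0, x2: 0, x3: -2/7, s1: 1/7, s2: 2/7.
Improving columns: x3. Bland's rule picks the smallest column index → x3.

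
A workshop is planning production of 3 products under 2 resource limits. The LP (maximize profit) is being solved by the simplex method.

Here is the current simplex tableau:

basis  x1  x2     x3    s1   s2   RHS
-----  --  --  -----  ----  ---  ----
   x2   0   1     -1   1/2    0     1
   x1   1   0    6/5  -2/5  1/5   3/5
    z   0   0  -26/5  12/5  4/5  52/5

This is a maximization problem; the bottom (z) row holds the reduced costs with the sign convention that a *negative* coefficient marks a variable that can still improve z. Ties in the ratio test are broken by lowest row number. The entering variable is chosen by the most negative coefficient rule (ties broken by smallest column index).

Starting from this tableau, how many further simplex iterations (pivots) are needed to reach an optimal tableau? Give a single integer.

1

pivot: x3 in, x1 out → z = 13
No improving column remains; optimal.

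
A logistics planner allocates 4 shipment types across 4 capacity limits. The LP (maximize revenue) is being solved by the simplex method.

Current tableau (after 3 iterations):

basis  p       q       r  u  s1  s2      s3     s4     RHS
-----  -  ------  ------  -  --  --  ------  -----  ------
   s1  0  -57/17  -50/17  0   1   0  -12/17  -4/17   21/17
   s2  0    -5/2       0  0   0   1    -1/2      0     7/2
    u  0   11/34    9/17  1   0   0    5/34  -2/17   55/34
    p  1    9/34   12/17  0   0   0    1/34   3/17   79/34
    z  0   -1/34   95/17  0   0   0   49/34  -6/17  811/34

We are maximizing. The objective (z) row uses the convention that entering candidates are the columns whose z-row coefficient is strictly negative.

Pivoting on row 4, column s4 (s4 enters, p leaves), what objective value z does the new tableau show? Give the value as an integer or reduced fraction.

57/2

Minimum ratio for s4: (79/34)/(3/17) = 79/6.
z changes by −(z-row coeff of s4)·ratio = −(-6/17)·(79/6) = 79/17.
New z = 811/34 + (79/17) = 57/2.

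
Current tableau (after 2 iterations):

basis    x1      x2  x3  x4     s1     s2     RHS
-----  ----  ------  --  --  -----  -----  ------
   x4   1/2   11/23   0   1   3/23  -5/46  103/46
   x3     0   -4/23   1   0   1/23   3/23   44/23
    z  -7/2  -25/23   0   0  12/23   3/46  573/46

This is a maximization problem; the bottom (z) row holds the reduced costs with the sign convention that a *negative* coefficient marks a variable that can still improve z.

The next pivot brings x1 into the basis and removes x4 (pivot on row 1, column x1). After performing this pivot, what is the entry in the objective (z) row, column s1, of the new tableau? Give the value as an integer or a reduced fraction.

33/23

Pivot element is row 1, column x1: 1/2.
Normalize row 1: new (row 1, s1) = (3/23)/(1/2) = 6/23.
z-row ← z-row − (-7/2)·(new row 1): 12/23 − (-7/2)·(6/23) = 33/23.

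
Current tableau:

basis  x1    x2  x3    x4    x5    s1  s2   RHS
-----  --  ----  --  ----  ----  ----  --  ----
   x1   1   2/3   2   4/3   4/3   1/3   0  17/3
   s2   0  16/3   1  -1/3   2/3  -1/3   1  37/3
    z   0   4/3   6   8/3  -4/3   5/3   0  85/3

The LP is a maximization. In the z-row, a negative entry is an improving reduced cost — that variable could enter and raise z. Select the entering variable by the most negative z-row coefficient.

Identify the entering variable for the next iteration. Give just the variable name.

Objective-row coefficients: x1: 0, x2: 4/3, x3: 6, x4: 8/3, x5: -4/3, s1: 5/3, s2: 0.
The most negative is -4/3 in column x5, so x5 enters.

x5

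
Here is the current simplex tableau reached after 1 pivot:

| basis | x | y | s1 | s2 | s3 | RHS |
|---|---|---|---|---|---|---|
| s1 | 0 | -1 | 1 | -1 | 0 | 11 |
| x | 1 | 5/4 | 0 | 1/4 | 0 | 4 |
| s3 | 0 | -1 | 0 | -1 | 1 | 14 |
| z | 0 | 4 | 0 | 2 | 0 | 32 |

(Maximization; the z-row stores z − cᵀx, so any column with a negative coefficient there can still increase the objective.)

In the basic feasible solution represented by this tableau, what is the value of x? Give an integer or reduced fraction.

4

x is basic (row 2); its value is the RHS of that row: 4.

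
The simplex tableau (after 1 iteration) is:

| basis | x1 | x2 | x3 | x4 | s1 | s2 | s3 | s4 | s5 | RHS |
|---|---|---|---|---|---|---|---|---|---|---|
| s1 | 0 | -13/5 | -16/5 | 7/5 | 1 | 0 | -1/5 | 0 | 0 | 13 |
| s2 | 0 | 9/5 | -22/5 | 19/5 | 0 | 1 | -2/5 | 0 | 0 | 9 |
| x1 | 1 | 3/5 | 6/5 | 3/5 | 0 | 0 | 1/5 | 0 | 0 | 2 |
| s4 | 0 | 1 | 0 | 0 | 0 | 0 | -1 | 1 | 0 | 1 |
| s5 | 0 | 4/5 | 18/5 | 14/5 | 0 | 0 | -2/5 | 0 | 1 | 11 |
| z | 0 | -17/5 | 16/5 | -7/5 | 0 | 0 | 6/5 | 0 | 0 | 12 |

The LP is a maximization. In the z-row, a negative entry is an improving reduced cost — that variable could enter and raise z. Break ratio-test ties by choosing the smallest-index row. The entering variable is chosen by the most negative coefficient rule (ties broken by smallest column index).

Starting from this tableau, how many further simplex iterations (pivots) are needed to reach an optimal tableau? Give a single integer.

pivot: x2 in, s4 out → z = 77/5
pivot: s3 in, x1 out → z = 77/4
No improving column remains; optimal.

2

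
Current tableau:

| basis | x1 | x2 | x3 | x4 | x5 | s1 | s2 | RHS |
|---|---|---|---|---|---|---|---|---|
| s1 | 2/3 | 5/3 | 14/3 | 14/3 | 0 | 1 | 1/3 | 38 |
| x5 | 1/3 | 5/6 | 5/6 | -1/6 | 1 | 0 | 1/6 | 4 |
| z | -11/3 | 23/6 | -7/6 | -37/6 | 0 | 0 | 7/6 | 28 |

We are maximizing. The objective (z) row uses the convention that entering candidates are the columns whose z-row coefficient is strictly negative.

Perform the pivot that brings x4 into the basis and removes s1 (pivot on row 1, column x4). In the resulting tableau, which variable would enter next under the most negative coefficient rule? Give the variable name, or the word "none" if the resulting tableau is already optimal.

Pivot element 14/3. New z-row = old z-row − (-37/6)·(row 1/(14/3)).
Updated z-row coefficients: x1: -39/14, x2: 169/28, x3: 5, x4: 0, x5: 0, s1: 37/28, s2: 45/28.
The most negative is -39/14 in column x1, so x1 would enter next.

x1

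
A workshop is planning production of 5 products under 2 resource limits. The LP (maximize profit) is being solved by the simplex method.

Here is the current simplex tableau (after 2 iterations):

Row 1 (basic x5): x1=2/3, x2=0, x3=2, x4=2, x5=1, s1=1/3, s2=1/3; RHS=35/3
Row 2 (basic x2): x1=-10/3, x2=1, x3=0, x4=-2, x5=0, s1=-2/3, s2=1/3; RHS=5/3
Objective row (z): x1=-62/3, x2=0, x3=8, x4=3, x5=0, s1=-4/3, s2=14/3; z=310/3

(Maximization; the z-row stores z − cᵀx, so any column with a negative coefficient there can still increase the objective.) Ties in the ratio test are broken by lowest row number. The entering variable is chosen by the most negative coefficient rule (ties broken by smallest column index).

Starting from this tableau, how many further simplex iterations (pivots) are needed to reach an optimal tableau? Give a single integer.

1

pivot: x1 in, x5 out → z = 465
No improving column remains; optimal.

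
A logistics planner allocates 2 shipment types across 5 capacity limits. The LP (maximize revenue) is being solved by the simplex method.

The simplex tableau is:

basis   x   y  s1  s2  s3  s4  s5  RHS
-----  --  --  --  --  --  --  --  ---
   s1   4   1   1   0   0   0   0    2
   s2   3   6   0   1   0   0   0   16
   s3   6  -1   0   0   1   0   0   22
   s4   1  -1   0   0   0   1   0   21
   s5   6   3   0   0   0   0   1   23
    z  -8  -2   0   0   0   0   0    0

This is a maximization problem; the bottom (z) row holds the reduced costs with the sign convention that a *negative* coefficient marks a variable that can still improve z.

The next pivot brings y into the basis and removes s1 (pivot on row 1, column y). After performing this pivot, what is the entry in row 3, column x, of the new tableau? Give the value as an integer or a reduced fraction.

10

Pivot element is row 1, column y: 1.
Normalize row 1: new (row 1, x) = 4/1 = 4.
row 3 ← row 3 − (-1)·(new row 1): 6 − (-1)·4 = 10.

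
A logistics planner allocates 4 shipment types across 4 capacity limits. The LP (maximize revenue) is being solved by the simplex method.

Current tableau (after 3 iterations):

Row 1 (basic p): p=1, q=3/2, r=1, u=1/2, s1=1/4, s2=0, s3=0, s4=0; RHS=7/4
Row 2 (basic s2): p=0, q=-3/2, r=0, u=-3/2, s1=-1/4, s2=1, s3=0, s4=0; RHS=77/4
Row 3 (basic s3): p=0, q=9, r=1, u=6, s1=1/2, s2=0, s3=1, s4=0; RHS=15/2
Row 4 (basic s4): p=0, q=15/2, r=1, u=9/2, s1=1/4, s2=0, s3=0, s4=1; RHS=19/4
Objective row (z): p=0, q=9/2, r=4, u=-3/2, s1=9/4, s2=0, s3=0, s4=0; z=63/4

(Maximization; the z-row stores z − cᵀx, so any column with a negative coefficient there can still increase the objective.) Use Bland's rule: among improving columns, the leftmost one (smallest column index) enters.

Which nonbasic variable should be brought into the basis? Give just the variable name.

Objective-row coefficients: p: 0, q: 9/2, r: 4, u: -3/2, s1: 9/4, s2: 0, s3: 0, s4: 0.
Improving columns: u. Bland's rule picks the smallest column index → u.

u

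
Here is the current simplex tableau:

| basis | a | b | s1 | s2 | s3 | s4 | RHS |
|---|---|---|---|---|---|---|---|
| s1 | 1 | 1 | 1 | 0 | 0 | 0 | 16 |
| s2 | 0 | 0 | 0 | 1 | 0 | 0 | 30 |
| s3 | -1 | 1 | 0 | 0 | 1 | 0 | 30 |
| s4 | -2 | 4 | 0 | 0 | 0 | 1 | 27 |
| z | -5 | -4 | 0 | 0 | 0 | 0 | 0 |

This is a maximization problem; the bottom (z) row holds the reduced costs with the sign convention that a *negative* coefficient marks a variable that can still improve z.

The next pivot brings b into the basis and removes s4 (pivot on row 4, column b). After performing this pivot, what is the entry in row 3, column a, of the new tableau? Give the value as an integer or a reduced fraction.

Pivot element is row 4, column b: 4.
Normalize row 4: new (row 4, a) = (-2)/4 = -1/2.
row 3 ← row 3 − 1·(new row 4): -1 − 1·(-1/2) = -1/2.

-1/2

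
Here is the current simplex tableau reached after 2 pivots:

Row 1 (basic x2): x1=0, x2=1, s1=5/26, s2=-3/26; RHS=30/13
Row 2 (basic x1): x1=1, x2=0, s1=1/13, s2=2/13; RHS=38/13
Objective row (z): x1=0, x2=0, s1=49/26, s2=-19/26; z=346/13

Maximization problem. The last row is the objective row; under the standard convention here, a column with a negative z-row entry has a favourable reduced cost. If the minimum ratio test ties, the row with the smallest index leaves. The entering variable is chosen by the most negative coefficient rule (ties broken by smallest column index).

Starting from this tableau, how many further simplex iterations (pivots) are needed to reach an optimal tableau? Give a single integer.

pivot: s2 in, x1 out → z = 81/2
No improving column remains; optimal.

1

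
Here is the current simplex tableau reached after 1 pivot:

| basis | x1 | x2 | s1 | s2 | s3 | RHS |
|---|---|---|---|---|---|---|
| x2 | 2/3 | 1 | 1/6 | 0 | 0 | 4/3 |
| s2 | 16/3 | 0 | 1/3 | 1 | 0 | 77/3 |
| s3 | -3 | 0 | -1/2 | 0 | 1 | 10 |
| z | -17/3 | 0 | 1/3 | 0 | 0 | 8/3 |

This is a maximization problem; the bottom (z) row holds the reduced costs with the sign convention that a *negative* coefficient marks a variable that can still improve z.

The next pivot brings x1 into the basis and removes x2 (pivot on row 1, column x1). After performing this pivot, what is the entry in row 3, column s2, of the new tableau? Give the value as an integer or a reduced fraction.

Pivot element is row 1, column x1: 2/3.
Normalize row 1: new (row 1, s2) = 0/(2/3) = 0.
row 3 ← row 3 − (-3)·(new row 1): 0 − (-3)·0 = 0.

0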